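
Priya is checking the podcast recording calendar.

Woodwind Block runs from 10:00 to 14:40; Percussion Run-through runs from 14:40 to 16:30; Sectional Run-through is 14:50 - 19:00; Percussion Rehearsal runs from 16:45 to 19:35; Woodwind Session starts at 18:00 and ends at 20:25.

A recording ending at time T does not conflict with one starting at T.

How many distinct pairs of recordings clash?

Sorted by start: Woodwind Block, Percussion Run-through, Sectional Run-through, Percussion Rehearsal, Woodwind Session.
Percussion Run-through starts exactly when Woodwind Block ends (back-to-back, no overlap), so nothing later overlaps Woodwind Block either.
Sectional Run-through starts before Percussion Run-through ends → Percussion Run-through and Sectional Run-through overlap.
Percussion Rehearsal starts after Percussion Run-through ends, so nothing later overlaps Percussion Run-through either.
Percussion Rehearsal starts before Sectional Run-through ends → Sectional Run-through and Percussion Rehearsal overlap.
Woodwind Session starts before Sectional Run-through ends → Sectional Run-through and Woodwind Session overlap.
Woodwind Session starts before Percussion Rehearsal ends → Percussion Rehearsal and Woodwind Session overlap.
Overlapping pairs: Percussion Rehearsal & Sectional Run-through, Percussion Rehearsal & Woodwind Session, Percussion Run-through & Sectional Run-through, Sectional Run-through & Woodwind Session — 4 in total.

4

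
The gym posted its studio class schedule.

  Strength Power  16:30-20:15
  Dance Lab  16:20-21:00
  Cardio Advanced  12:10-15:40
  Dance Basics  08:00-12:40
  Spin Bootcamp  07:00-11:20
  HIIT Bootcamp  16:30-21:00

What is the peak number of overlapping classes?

3

Sweep the timeline, counting +1 at each start and −1 at each end (ends before starts at a tie):
07:00 start Spin Bootcamp → 1
08:00 start Dance Basics → 2
11:20 end Spin Bootcamp → 1
12:10 start Cardio Advanced → 2
12:40 end Dance Basics → 1
15:40 end Cardio Advanced → 0
16:20 start Dance Lab → 1
16:30 start HIIT Bootcamp → 2
16:30 start Strength Power → 3
20:15 end Strength Power → 2
21:00 end Dance Lab → 1
21:00 end HIIT Bootcamp → 0
Peak is 3, at 16:30 (Dance Lab, HIIT Bootcamp, Strength Power).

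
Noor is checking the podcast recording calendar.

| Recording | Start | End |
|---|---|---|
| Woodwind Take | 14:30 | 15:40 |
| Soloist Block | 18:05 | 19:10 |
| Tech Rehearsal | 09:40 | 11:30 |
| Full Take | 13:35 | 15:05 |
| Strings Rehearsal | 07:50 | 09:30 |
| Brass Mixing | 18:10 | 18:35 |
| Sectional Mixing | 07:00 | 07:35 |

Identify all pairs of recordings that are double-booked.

Check each pair: they overlap iff neither finishes before the other starts.
Sorted by start: Sectional Mixing, Strings Rehearsal, Tech Rehearsal, Full Take, Woodwind Take, Soloist Block, Brass Mixing.
Strings Rehearsal starts after Sectional Mixing ends — done with Sectional Mixing.
Tech Rehearsal starts after Strings Rehearsal ends — done with Strings Rehearsal.
Full Take starts after Tech Rehearsal ends — done with Tech Rehearsal.
Woodwind Take starts before Full Take ends → Full Take and Woodwind Take overlap.
Soloist Block starts after Full Take ends — done with Full Take.
Soloist Block starts after Woodwind Take ends — done with Woodwind Take.
Brass Mixing starts before Soloist Block ends → Soloist Block and Brass Mixing overlap.

Brass Mixing & Soloist Block, Full Take & Woodwind Take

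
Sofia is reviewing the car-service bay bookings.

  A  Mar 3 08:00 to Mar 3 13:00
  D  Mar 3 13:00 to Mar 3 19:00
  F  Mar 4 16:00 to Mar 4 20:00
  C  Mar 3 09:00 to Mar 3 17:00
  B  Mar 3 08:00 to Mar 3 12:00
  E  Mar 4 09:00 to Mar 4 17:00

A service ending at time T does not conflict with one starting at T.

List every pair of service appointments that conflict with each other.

A & B, A & C, B & C, C & D, E & F

Sorted by start: A, B, C, D, E, F.
B starts before A ends → A and B overlap.
C starts before A ends → A and C overlap.
D starts exactly when A ends (back-to-back, no overlap) — done with A.
C starts before B ends → B and C overlap.
D starts after B ends — done with B.
D starts before C ends → C and D overlap.
E starts after C ends — done with C.
E starts after D ends — done with D.
F starts before E ends → E and F overlap.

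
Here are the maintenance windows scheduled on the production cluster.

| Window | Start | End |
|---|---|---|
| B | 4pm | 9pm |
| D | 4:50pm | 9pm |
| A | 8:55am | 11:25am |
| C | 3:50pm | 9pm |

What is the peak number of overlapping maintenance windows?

3

Sweep the timeline, counting +1 at each start and −1 at each end (ends before starts at a tie):
8:55am start A → 1
11:25am end A → 0
3:50pm start C → 1
4pm start B → 2
4:50pm start D → 3
9pm end B → 2
9pm end C → 1
9pm end D → 0
Peak is 3, at 4:50pm (B, C, D).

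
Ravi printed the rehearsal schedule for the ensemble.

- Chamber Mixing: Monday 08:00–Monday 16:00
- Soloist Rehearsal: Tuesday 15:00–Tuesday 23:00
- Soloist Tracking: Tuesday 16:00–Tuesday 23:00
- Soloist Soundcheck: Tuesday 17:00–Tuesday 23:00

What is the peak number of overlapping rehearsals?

Walk through starts and ends in time order (an end at T is processed before a start at T):
Monday 08:00 start Chamber Mixing → 1
Monday 16:00 end Chamber Mixing → 0
Tuesday 15:00 start Soloist Rehearsal → 1
Tuesday 16:00 start Soloist Tracking → 2
Tuesday 17:00 start Soloist Soundcheck → 3
Tuesday 23:00 end Soloist Rehearsal → 2
Tuesday 23:00 end Soloist Soundcheck → 1
Tuesday 23:00 end Soloist Tracking → 0
Peak is 3, at Tuesday 17:00 (Soloist Rehearsal, Soloist Soundcheck, Soloist Tracking).

3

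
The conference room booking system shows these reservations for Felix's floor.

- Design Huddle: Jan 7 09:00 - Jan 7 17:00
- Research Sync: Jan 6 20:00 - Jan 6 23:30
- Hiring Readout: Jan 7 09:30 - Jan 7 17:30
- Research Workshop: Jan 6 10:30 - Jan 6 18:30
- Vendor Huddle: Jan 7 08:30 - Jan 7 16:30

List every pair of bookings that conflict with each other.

Design Huddle & Hiring Readout, Design Huddle & Vendor Huddle, Hiring Readout & Vendor Huddle

Sorted by start: Research Workshop, Research Sync, Vendor Huddle, Design Huddle, Hiring Readout.
Research Sync starts after Research Workshop ends — done with Research Workshop.
Vendor Huddle starts after Research Sync ends — done with Research Sync.
Design Huddle starts before Vendor Huddle ends → Vendor Huddle and Design Huddle overlap.
Hiring Readout starts before Vendor Huddle ends → Vendor Huddle and Hiring Readout overlap.
Hiring Readout starts before Design Huddle ends → Design Huddle and Hiring Readout overlap.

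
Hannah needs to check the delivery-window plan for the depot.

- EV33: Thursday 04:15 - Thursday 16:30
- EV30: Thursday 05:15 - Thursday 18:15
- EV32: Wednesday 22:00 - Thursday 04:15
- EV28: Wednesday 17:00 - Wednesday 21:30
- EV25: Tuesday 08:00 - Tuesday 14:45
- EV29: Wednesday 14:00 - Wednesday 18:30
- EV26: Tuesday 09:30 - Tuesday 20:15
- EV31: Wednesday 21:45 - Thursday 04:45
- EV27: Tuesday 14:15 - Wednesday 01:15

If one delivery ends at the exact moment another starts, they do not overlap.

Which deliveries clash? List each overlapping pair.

Sorted by start: EV25, EV26, EV27, EV29, EV28, EV31, EV32, EV33, EV30.
EV26 starts before EV25 ends → EV25 and EV26 overlap.
EV27 starts before EV25 ends → EV25 and EV27 overlap.
EV29 starts after EV25 ends — done with EV25.
EV27 starts before EV26 ends → EV26 and EV27 overlap.
EV29 starts after EV26 ends — done with EV26.
EV29 starts after EV27 ends — done with EV27.
EV28 starts before EV29 ends → EV29 and EV28 overlap.
EV31 starts after EV29 ends — done with EV29.
EV31 starts after EV28 ends — done with EV28.
EV32 starts before EV31 ends → EV31 and EV32 overlap.
EV33 starts before EV31 ends → EV31 and EV33 overlap.
EV30 starts after EV31 ends.
EV33 starts exactly when EV32 ends (back-to-back, no overlap) — done with EV32.
EV30 starts before EV33 ends → EV33 and EV30 overlap.

EV25 & EV26, EV25 & EV27, EV26 & EV27, EV28 & EV29, EV30 & EV33, EV31 & EV32, EV31 & EV33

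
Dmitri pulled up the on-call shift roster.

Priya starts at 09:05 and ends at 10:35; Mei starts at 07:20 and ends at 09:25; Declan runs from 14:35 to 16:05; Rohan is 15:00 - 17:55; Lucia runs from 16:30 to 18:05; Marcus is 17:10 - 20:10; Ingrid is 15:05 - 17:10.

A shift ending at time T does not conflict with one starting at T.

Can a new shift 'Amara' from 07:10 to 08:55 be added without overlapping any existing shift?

Mei: starts 07:20 before Amara ends 08:55, and ends 09:25 after Amara starts 07:10 → overlap.
Priya: starts 09:05 at or after Amara ends 08:55 → clear.
Declan: starts 14:35 at or after Amara ends 08:55 → clear.
Rohan: starts 15:00 at or after Amara ends 08:55 → clear.
Ingrid: starts 15:05 at or after Amara ends 08:55 → clear.
Lucia: starts 16:30 at or after Amara ends 08:55 → clear.
Marcus: starts 17:10 at or after Amara ends 08:55 → clear.
Amara overlaps Mei.

No — it overlaps Mei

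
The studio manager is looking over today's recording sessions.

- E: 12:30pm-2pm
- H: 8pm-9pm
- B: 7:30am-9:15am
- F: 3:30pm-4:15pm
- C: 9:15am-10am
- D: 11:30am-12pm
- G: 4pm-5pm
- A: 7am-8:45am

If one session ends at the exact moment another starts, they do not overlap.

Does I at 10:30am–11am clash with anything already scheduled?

No — it doesn't clash with anything

A: ends 8:45am at or before I starts 10:30am → clear.
B: ends 9:15am at or before I starts 10:30am → clear.
C: ends 10am at or before I starts 10:30am → clear.
D: starts 11:30am at or after I ends 11am → clear.
E: starts 12:30pm at or after I ends 11am → clear.
F: starts 3:30pm at or after I ends 11am → clear.
G: starts 4pm at or after I ends 11am → clear.
H: starts 8pm at or after I ends 11am → clear.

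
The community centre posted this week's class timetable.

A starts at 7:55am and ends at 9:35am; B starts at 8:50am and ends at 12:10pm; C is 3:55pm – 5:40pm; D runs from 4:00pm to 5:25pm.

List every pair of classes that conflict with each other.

Check each pair: they overlap iff neither finishes before the other starts.
Sorted by start: A, B, C, D.
B starts before A ends → A and B overlap.
C starts after A ends — done with A.
C starts after B ends — done with B.
D starts before C ends → C and D overlap.

A & B, C & D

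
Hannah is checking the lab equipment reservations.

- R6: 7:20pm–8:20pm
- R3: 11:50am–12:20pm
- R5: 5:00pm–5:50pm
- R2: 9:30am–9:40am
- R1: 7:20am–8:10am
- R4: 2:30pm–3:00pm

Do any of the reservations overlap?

No

Sorted by start: R1, R2, R3, R4, R5, R6.
R2 starts after R1 ends, so R1 has no further overlaps.
R3 starts after R2 ends, so R2 has no further overlaps.
R4 starts after R3 ends, so R3 has no further overlaps.
R5 starts after R4 ends, so R4 has no further overlaps.
R6 starts after R5 ends.
Every pair is clear; the schedule has no overlaps.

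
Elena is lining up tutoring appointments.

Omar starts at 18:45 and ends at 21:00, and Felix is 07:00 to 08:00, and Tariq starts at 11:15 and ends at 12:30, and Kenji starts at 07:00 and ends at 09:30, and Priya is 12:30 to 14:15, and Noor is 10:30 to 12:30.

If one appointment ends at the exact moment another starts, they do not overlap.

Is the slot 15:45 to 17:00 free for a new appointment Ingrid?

Felix: ends 08:00 at or before Ingrid starts 15:45 → clear.
Kenji: ends 09:30 at or before Ingrid starts 15:45 → clear.
Noor: ends 12:30 at or before Ingrid starts 15:45 → clear.
Tariq: ends 12:30 at or before Ingrid starts 15:45 → clear.
Priya: ends 14:15 at or before Ingrid starts 15:45 → clear.
Omar: starts 18:45 at or after Ingrid ends 17:00 → clear.

Yes — the slot is free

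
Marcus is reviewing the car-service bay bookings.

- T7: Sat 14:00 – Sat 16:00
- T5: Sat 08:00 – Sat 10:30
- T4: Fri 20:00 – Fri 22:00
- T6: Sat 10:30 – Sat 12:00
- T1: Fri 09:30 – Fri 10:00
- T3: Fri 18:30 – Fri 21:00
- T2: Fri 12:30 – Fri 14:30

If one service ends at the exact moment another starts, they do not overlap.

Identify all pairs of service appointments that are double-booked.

T3 & T4

Two intervals overlap when each starts before the other ends.
Sorted by start: T1, T2, T3, T4, T5, T6, T7.
T2 starts after T1 ends; T1 is clear from here.
T3 starts after T2 ends; T2 is clear from here.
T4 starts before T3 ends → T3 and T4 overlap.
T5 starts after T3 ends; T3 is clear from here.
T5 starts after T4 ends; T4 is clear from here.
T6 starts exactly when T5 ends (back-to-back, no overlap); T5 is clear from here.
T7 starts after T6 ends.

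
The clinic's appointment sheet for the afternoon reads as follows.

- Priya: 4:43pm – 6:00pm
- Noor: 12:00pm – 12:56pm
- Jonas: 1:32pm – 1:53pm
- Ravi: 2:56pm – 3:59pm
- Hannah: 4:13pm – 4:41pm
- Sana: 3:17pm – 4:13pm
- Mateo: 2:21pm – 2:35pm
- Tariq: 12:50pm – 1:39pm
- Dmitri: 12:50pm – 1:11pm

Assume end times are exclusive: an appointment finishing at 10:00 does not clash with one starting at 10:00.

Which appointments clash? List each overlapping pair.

Sorted by start: Noor, Tariq, Dmitri, Jonas, Mateo, Ravi, Sana, Hannah, Priya.
Tariq starts before Noor ends → Noor and Tariq overlap.
Dmitri starts before Noor ends → Noor and Dmitri overlap.
Jonas starts after Noor ends — done with Noor.
Dmitri starts before Tariq ends → Tariq and Dmitri overlap.
Jonas starts before Tariq ends → Tariq and Jonas overlap.
Mateo starts after Tariq ends — done with Tariq.
Jonas starts after Dmitri ends — done with Dmitri.
Mateo starts after Jonas ends — done with Jonas.
Ravi starts after Mateo ends — done with Mateo.
Sana starts before Ravi ends → Ravi and Sana overlap.
Hannah starts after Ravi ends — done with Ravi.
Hannah starts exactly when Sana ends (back-to-back, no overlap) — done with Sana.
Priya starts after Hannah ends.

Dmitri & Noor, Dmitri & Tariq, Jonas & Tariq, Noor & Tariq, Ravi & Sana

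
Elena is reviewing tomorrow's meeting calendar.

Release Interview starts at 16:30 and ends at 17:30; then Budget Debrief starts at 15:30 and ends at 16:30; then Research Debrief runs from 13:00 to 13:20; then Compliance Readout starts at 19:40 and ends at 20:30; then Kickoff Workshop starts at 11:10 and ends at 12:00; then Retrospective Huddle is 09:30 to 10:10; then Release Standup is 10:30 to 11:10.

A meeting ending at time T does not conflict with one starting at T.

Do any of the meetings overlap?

No

Two intervals overlap when each starts before the other ends.
Sorted by start: Retrospective Huddle, Release Standup, Kickoff Workshop, Research Debrief, Budget Debrief, Release Interview, Compliance Readout.
Release Standup starts after Retrospective Huddle ends, so nothing later overlaps Retrospective Huddle either.
Kickoff Workshop starts exactly when Release Standup ends (back-to-back, no overlap), so nothing later overlaps Release Standup either.
Research Debrief starts after Kickoff Workshop ends, so nothing later overlaps Kickoff Workshop either.
Budget Debrief starts after Research Debrief ends, so nothing later overlaps Research Debrief either.
Release Interview starts exactly when Budget Debrief ends (back-to-back, no overlap), so nothing later overlaps Budget Debrief either.
Compliance Readout starts after Release Interview ends.
Every pair is clear; the schedule has no overlaps.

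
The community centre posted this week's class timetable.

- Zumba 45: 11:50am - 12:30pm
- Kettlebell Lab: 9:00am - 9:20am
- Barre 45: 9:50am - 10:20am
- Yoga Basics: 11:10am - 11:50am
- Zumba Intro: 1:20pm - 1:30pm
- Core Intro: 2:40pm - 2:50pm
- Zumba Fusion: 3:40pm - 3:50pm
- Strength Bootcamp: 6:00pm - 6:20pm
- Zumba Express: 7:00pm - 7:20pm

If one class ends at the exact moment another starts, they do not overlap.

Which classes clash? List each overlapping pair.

none

Check each pair: they overlap iff neither finishes before the other starts.
Sorted by start: Kettlebell Lab, Barre 45, Yoga Basics, Zumba 45, Zumba Intro, Core Intro, Zumba Fusion, Strength Bootcamp, Zumba Express.
Barre 45 starts after Kettlebell Lab ends, so Kettlebell Lab has no further overlaps.
Yoga Basics starts after Barre 45 ends, so Barre 45 has no further overlaps.
Zumba 45 starts exactly when Yoga Basics ends (back-to-back, no overlap), so Yoga Basics has no further overlaps.
Zumba Intro starts after Zumba 45 ends, so Zumba 45 has no further overlaps.
Core Intro starts after Zumba Intro ends, so Zumba Intro has no further overlaps.
Zumba Fusion starts after Core Intro ends, so Core Intro has no further overlaps.
Strength Bootcamp starts after Zumba Fusion ends, so Zumba Fusion has no further overlaps.
Zumba Express starts after Strength Bootcamp ends.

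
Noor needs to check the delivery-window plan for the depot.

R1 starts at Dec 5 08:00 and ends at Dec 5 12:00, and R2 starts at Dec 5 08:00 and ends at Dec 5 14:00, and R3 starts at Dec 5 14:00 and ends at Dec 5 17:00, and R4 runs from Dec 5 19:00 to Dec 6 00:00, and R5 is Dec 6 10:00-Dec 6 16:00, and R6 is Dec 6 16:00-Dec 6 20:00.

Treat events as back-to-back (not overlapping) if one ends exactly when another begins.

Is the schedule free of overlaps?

Sorted by start: R1, R2, R3, R4, R5, R6.
R2 starts before R1 ends → R1 and R2 overlap.
That's a conflict, so the schedule is not conflict-free.

No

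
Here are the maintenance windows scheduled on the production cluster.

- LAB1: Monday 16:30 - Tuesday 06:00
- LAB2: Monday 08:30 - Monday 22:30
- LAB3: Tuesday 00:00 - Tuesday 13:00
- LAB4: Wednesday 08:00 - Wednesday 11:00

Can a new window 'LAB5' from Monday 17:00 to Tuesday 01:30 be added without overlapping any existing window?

LAB2: starts Monday 08:30 before LAB5 ends Tuesday 01:30, and ends Monday 22:30 after LAB5 starts Monday 17:00 → overlap.
LAB1: starts Monday 16:30 before LAB5 ends Tuesday 01:30, and ends Tuesday 06:00 after LAB5 starts Monday 17:00 → overlap.
LAB3: starts Tuesday 00:00 before LAB5 ends Tuesday 01:30, and ends Tuesday 13:00 after LAB5 starts Monday 17:00 → overlap.
LAB4: starts Wednesday 08:00 at or after LAB5 ends Tuesday 01:30 → clear.
LAB5 overlaps LAB1, LAB2, LAB3.

No — it overlaps LAB1, LAB2, LAB3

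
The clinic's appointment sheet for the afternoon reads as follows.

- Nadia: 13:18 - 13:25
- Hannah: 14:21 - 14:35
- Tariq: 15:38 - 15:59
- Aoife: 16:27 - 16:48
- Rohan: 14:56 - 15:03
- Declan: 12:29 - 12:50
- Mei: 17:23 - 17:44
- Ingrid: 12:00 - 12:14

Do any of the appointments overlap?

Sorted by start: Ingrid, Declan, Nadia, Hannah, Rohan, Tariq, Aoife, Mei.
Declan starts after Ingrid ends, so Ingrid has no further overlaps.
Nadia starts after Declan ends, so Declan has no further overlaps.
Hannah starts after Nadia ends, so Nadia has no further overlaps.
Rohan starts after Hannah ends, so Hannah has no further overlaps.
Tariq starts after Rohan ends, so Rohan has no further overlaps.
Aoife starts after Tariq ends, so Tariq has no further overlaps.
Mei starts after Aoife ends.
Every pair is clear; the schedule has no overlaps.

No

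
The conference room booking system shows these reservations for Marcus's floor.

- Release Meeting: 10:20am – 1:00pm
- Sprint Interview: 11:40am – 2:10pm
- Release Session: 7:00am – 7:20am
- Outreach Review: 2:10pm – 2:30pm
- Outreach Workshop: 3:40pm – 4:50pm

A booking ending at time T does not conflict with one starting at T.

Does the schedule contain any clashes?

Sorted by start: Release Session, Release Meeting, Sprint Interview, Outreach Review, Outreach Workshop.
Release Meeting starts after Release Session ends — done with Release Session.
Sprint Interview starts before Release Meeting ends → Release Meeting and Sprint Interview overlap.
That's a conflict, so the schedule is not conflict-free.

Yes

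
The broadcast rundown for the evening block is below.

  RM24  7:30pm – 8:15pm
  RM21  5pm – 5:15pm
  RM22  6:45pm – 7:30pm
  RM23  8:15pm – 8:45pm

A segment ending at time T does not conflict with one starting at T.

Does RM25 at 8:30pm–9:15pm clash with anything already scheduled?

Yes — it overlaps RM23

RM21: ends 5:15pm at or before RM25 starts 8:30pm → clear.
RM22: ends 7:30pm at or before RM25 starts 8:30pm → clear.
RM24: ends 8:15pm at or before RM25 starts 8:30pm → clear.
RM23: starts 8:15pm before RM25 ends 9:15pm, and ends 8:45pm after RM25 starts 8:30pm → overlap.
RM25 overlaps RM23.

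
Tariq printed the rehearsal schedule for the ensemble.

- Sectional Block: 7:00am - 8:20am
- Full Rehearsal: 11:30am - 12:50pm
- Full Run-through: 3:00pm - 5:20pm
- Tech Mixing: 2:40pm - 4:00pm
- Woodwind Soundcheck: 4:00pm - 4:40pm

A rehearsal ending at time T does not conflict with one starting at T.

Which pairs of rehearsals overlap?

Full Run-through & Tech Mixing, Full Run-through & Woodwind Soundcheck

Check each pair: they overlap iff neither finishes before the other starts.
Sorted by start: Sectional Block, Full Rehearsal, Tech Mixing, Full Run-through, Woodwind Soundcheck.
Full Rehearsal starts after Sectional Block ends; Sectional Block is clear from here.
Tech Mixing starts after Full Rehearsal ends; Full Rehearsal is clear from here.
Full Run-through starts before Tech Mixing ends → Tech Mixing and Full Run-through overlap.
Woodwind Soundcheck starts exactly when Tech Mixing ends (back-to-back, no overlap).
Woodwind Soundcheck starts before Full Run-through ends → Full Run-through and Woodwind Soundcheck overlap.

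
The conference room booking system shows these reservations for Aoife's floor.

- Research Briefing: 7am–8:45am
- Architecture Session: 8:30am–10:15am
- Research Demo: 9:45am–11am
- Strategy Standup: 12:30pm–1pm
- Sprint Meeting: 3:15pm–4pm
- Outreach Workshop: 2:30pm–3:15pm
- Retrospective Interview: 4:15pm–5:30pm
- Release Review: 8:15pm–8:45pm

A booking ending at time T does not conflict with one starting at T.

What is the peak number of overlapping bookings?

2

Sweep the timeline, counting +1 at each start and −1 at each end (ends before starts at a tie):
7am start Research Briefing → 1
8:30am start Architecture Session → 2
8:45am end Research Briefing → 1
9:45am start Research Demo → 2
10:15am end Architecture Session → 1
11am end Research Demo → 0
12:30pm start Strategy Standup → 1
1pm end Strategy Standup → 0
2:30pm start Outreach Workshop → 1
3:15pm end Outreach Workshop → 0
3:15pm start Sprint Meeting → 1
4pm end Sprint Meeting → 0
4:15pm start Retrospective Interview → 1
5:30pm end Retrospective Interview → 0
8:15pm start Release Review → 1
8:45pm end Release Review → 0
Peak is 2, at 8:30am (Architecture Session, Research Briefing).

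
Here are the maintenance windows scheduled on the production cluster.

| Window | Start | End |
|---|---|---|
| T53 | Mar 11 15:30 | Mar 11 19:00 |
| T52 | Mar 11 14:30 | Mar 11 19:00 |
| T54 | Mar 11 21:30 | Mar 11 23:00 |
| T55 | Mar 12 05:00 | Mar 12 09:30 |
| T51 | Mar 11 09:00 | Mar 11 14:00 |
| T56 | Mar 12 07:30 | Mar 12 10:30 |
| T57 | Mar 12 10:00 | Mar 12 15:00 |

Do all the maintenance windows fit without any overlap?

Check each pair: they overlap iff neither finishes before the other starts.
Sorted by start: T51, T52, T53, T54, T55, T56, T57.
T52 starts after T51 ends, so T51 has no further overlaps.
T53 starts before T52 ends → T52 and T53 overlap.
That's a conflict, so the schedule is not conflict-free.

No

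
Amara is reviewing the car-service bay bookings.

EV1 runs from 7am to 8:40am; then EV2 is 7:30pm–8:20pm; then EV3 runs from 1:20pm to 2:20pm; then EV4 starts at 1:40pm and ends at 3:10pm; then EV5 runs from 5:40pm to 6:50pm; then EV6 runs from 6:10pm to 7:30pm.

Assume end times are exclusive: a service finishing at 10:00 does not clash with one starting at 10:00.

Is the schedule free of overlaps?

No

Sorted by start: EV1, EV3, EV4, EV5, EV6, EV2.
EV3 starts after EV1 ends, so nothing later overlaps EV1 either.
EV4 starts before EV3 ends → EV3 and EV4 overlap.
That's a conflict, so the schedule is not conflict-free.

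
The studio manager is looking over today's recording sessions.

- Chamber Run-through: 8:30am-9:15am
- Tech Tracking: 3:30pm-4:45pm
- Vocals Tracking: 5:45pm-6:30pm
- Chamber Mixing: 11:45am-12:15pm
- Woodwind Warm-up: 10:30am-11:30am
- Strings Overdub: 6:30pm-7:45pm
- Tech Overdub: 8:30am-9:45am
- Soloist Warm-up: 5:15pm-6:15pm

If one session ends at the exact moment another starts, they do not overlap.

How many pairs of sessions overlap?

Sorted by start: Chamber Run-through, Tech Overdub, Woodwind Warm-up, Chamber Mixing, Tech Tracking, Soloist Warm-up, Vocals Tracking, Strings Overdub.
Tech Overdub starts before Chamber Run-through ends → Chamber Run-through and Tech Overdub overlap.
Woodwind Warm-up starts after Chamber Run-through ends, so nothing later overlaps Chamber Run-through either.
Woodwind Warm-up starts after Tech Overdub ends, so nothing later overlaps Tech Overdub either.
Chamber Mixing starts after Woodwind Warm-up ends, so nothing later overlaps Woodwind Warm-up either.
Tech Tracking starts after Chamber Mixing ends, so nothing later overlaps Chamber Mixing either.
Soloist Warm-up starts after Tech Tracking ends, so nothing later overlaps Tech Tracking either.
Vocals Tracking starts before Soloist Warm-up ends → Soloist Warm-up and Vocals Tracking overlap.
Strings Overdub starts after Soloist Warm-up ends.
Strings Overdub starts exactly when Vocals Tracking ends (back-to-back, no overlap).
Overlapping pairs: Chamber Run-through & Tech Overdub, Soloist Warm-up & Vocals Tracking — 2 in total.

2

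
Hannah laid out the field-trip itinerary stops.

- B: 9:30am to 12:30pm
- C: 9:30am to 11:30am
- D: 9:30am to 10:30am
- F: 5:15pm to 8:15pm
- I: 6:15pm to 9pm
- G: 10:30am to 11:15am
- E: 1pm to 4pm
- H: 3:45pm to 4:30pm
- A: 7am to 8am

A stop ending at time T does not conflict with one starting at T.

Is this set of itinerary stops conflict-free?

Sorted by start: A, B, C, D, G, E, H, F, I.
B starts after A ends, so A has no further overlaps.
C starts before B ends → B and C overlap.
That's a conflict, so the schedule is not conflict-free.

No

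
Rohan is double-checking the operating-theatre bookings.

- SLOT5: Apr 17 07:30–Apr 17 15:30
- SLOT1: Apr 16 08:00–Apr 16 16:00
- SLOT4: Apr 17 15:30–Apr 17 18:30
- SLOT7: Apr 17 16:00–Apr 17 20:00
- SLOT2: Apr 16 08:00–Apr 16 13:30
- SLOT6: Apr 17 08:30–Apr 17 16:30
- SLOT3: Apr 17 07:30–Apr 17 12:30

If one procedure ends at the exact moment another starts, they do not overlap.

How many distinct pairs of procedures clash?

7

Check each pair: they overlap iff neither finishes before the other starts.
Sorted by start: SLOT1, SLOT2, SLOT3, SLOT5, SLOT6, SLOT4, SLOT7.
SLOT2 starts before SLOT1 ends → SLOT1 and SLOT2 overlap.
SLOT3 starts after SLOT1 ends; SLOT1 is clear from here.
SLOT3 starts after SLOT2 ends; SLOT2 is clear from here.
SLOT5 starts before SLOT3 ends → SLOT3 and SLOT5 overlap.
SLOT6 starts before SLOT3 ends → SLOT3 and SLOT6 overlap.
SLOT4 starts after SLOT3 ends; SLOT3 is clear from here.
SLOT6 starts before SLOT5 ends → SLOT5 and SLOT6 overlap.
SLOT4 starts exactly when SLOT5 ends (back-to-back, no overlap); SLOT5 is clear from here.
SLOT4 starts before SLOT6 ends → SLOT6 and SLOT4 overlap.
SLOT7 starts before SLOT6 ends → SLOT6 and SLOT7 overlap.
SLOT7 starts before SLOT4 ends → SLOT4 and SLOT7 overlap.
Overlapping pairs: SLOT1 & SLOT2, SLOT3 & SLOT5, SLOT3 & SLOT6, SLOT4 & SLOT6, SLOT4 & SLOT7, SLOT5 & SLOT6, SLOT6 & SLOT7 — 7 in total.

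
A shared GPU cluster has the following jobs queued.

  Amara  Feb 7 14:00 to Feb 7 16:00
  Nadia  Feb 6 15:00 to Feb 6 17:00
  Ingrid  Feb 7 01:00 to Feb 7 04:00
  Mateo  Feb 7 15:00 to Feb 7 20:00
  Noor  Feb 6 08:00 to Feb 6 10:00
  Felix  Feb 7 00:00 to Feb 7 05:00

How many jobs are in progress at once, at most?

2

Sweep the timeline, counting +1 at each start and −1 at each end (ends before starts at a tie):
Feb 6 08:00 start Noor → 1
Feb 6 10:00 end Noor → 0
Feb 6 15:00 start Nadia → 1
Feb 6 17:00 end Nadia → 0
Feb 7 00:00 start Felix → 1
Feb 7 01:00 start Ingrid → 2
Feb 7 04:00 end Ingrid → 1
Feb 7 05:00 end Felix → 0
Feb 7 14:00 start Amara → 1
Feb 7 15:00 start Mateo → 2
Feb 7 16:00 end Amara → 1
Feb 7 20:00 end Mateo → 0
Peak is 2, at Feb 7 01:00 (Felix, Ingrid).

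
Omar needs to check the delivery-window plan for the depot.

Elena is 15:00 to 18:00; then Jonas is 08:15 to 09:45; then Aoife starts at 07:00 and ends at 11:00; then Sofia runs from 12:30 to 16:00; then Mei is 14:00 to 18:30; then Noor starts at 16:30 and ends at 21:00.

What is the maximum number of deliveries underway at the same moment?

Sweep the timeline, counting +1 at each start and −1 at each end (ends before starts at a tie):
07:00 start Aoife → 1
08:15 start Jonas → 2
09:45 end Jonas → 1
11:00 end Aoife → 0
12:30 start Sofia → 1
14:00 start Mei → 2
15:00 start Elena → 3
16:00 end Sofia → 2
16:30 start Noor → 3
18:00 end Elena → 2
18:30 end Mei → 1
21:00 end Noor → 0
Peak is 3, at 15:00 (Elena, Mei, Sofia).

3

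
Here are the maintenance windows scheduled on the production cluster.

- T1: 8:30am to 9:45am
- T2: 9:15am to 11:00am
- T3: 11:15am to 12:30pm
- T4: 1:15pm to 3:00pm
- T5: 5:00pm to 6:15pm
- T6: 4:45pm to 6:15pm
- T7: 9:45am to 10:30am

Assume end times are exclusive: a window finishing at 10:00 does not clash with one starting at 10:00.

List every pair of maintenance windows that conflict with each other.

T1 & T2, T2 & T7, T5 & T6

Check each pair: they overlap iff neither finishes before the other starts.
Sorted by start: T1, T2, T7, T3, T4, T6, T5.
T2 starts before T1 ends → T1 and T2 overlap.
T7 starts exactly when T1 ends (back-to-back, no overlap), so nothing later overlaps T1 either.
T7 starts before T2 ends → T2 and T7 overlap.
T3 starts after T2 ends, so nothing later overlaps T2 either.
T3 starts after T7 ends, so nothing later overlaps T7 either.
T4 starts after T3 ends, so nothing later overlaps T3 either.
T6 starts after T4 ends, so nothing later overlaps T4 either.
T5 starts before T6 ends → T6 and T5 overlap.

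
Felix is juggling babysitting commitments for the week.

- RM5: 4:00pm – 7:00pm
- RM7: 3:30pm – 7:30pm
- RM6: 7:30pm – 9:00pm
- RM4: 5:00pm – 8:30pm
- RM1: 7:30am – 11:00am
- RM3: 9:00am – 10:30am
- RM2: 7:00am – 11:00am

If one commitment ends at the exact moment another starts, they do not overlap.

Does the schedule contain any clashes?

Yes

Sorted by start: RM2, RM1, RM3, RM7, RM5, RM4, RM6.
RM1 starts before RM2 ends → RM2 and RM1 overlap.
That's a conflict, so the schedule is not conflict-free.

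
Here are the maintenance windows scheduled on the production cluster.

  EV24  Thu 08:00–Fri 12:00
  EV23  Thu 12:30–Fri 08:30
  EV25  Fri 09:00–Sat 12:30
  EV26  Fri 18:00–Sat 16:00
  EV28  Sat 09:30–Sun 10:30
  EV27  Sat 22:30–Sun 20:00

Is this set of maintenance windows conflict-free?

Two intervals overlap when each starts before the other ends.
Sorted by start: EV24, EV23, EV25, EV26, EV28, EV27.
EV23 starts before EV24 ends → EV24 and EV23 overlap.
That's a conflict, so the schedule is not conflict-free.

No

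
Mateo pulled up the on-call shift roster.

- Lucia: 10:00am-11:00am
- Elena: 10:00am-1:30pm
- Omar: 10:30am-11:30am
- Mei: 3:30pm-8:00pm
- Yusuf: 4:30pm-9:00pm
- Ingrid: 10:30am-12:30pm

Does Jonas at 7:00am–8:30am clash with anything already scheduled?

Lucia: starts 10:00am at or after Jonas ends 8:30am → clear.
Elena: starts 10:00am at or after Jonas ends 8:30am → clear.
Ingrid: starts 10:30am at or after Jonas ends 8:30am → clear.
Omar: starts 10:30am at or after Jonas ends 8:30am → clear.
Mei: starts 3:30pm at or after Jonas ends 8:30am → clear.
Yusuf: starts 4:30pm at or after Jonas ends 8:30am → clear.

No — it doesn't clash with anything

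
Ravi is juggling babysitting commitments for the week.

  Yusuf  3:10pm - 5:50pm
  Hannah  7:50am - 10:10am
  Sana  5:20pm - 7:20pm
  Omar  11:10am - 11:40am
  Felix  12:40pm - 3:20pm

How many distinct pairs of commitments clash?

Sorted by start: Hannah, Omar, Felix, Yusuf, Sana.
Omar starts after Hannah ends — done with Hannah.
Felix starts after Omar ends — done with Omar.
Yusuf starts before Felix ends → Felix and Yusuf overlap.
Sana starts after Felix ends.
Sana starts before Yusuf ends → Yusuf and Sana overlap.
Overlapping pairs: Felix & Yusuf, Sana & Yusuf — 2 in total.

2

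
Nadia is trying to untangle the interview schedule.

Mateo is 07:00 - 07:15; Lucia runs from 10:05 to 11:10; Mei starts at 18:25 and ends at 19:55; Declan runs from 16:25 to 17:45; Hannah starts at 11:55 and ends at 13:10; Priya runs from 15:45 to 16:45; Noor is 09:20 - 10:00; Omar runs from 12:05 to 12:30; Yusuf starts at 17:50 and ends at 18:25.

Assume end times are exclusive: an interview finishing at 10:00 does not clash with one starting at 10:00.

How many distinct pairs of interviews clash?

2

Sorted by start: Mateo, Noor, Lucia, Hannah, Omar, Priya, Declan, Yusuf, Mei.
Noor starts after Mateo ends — done with Mateo.
Lucia starts after Noor ends — done with Noor.
Hannah starts after Lucia ends — done with Lucia.
Omar starts before Hannah ends → Hannah and Omar overlap.
Priya starts after Hannah ends — done with Hannah.
Priya starts after Omar ends — done with Omar.
Declan starts before Priya ends → Priya and Declan overlap.
Yusuf starts after Priya ends — done with Priya.
Yusuf starts after Declan ends — done with Declan.
Mei starts exactly when Yusuf ends (back-to-back, no overlap).
Overlapping pairs: Declan & Priya, Hannah & Omar — 2 in total.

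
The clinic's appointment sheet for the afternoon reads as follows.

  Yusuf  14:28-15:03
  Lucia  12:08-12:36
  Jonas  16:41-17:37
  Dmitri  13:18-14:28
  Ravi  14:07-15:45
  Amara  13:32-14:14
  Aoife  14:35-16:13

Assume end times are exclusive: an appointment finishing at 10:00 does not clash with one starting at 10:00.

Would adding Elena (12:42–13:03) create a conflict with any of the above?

No — it doesn't clash with anything

Lucia: ends 12:36 at or before Elena starts 12:42 → clear.
Dmitri: starts 13:18 at or after Elena ends 13:03 → clear.
Amara: starts 13:32 at or after Elena ends 13:03 → clear.
Ravi: starts 14:07 at or after Elena ends 13:03 → clear.
Yusuf: starts 14:28 at or after Elena ends 13:03 → clear.
Aoife: starts 14:35 at or after Elena ends 13:03 → clear.
Jonas: starts 16:41 at or after Elena ends 13:03 → clear.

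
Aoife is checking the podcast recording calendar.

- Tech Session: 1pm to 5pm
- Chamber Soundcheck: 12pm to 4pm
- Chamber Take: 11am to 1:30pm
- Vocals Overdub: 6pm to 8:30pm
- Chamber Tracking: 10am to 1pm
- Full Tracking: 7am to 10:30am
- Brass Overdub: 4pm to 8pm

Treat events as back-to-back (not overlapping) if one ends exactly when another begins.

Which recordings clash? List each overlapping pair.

Brass Overdub & Tech Session, Brass Overdub & Vocals Overdub, Chamber Soundcheck & Chamber Take, Chamber Soundcheck & Chamber Tracking, Chamber Soundcheck & Tech Session, Chamber Take & Chamber Tracking, Chamber Take & Tech Session, Chamber Tracking & Full Tracking

Sorted by start: Full Tracking, Chamber Tracking, Chamber Take, Chamber Soundcheck, Tech Session, Brass Overdub, Vocals Overdub.
Chamber Tracking starts before Full Tracking ends → Full Tracking and Chamber Tracking overlap.
Chamber Take starts after Full Tracking ends; Full Tracking is clear from here.
Chamber Take starts before Chamber Tracking ends → Chamber Tracking and Chamber Take overlap.
Chamber Soundcheck starts before Chamber Tracking ends → Chamber Tracking and Chamber Soundcheck overlap.
Tech Session starts exactly when Chamber Tracking ends (back-to-back, no overlap); Chamber Tracking is clear from here.
Chamber Soundcheck starts before Chamber Take ends → Chamber Take and Chamber Soundcheck overlap.
Tech Session starts before Chamber Take ends → Chamber Take and Tech Session overlap.
Brass Overdub starts after Chamber Take ends; Chamber Take is clear from here.
Tech Session starts before Chamber Soundcheck ends → Chamber Soundcheck and Tech Session overlap.
Brass Overdub starts exactly when Chamber Soundcheck ends (back-to-back, no overlap); Chamber Soundcheck is clear from here.
Brass Overdub starts before Tech Session ends → Tech Session and Brass Overdub overlap.
Vocals Overdub starts after Tech Session ends.
Vocals Overdub starts before Brass Overdub ends → Brass Overdub and Vocals Overdub overlap.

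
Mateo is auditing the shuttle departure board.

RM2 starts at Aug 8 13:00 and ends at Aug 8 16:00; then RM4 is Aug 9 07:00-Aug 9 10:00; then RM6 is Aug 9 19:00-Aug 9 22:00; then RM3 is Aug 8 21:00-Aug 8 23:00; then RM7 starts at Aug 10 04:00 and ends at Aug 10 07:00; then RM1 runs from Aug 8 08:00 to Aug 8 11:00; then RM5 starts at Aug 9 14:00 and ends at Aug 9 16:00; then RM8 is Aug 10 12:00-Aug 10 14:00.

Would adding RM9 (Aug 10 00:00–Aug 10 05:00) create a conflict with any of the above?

Yes — it overlaps RM7

RM1: ends Aug 8 11:00 at or before RM9 starts Aug 10 00:00 → clear.
RM2: ends Aug 8 16:00 at or before RM9 starts Aug 10 00:00 → clear.
RM3: ends Aug 8 23:00 at or before RM9 starts Aug 10 00:00 → clear.
RM4: ends Aug 9 10:00 at or before RM9 starts Aug 10 00:00 → clear.
RM5: ends Aug 9 16:00 at or before RM9 starts Aug 10 00:00 → clear.
RM6: ends Aug 9 22:00 at or before RM9 starts Aug 10 00:00 → clear.
RM7: starts Aug 10 04:00 before RM9 ends Aug 10 05:00, and ends Aug 10 07:00 after RM9 starts Aug 10 00:00 → overlap.
RM8: starts Aug 10 12:00 at or after RM9 ends Aug 10 05:00 → clear.
RM9 overlaps RM7.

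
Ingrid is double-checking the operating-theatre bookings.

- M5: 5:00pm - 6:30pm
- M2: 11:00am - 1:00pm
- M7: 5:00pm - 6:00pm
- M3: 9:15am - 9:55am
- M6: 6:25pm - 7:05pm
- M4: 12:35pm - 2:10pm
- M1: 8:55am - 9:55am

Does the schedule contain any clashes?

Sorted by start: M1, M3, M2, M4, M5, M7, M6.
M3 starts before M1 ends → M1 and M3 overlap.
That's a conflict, so the schedule is not conflict-free.

Yes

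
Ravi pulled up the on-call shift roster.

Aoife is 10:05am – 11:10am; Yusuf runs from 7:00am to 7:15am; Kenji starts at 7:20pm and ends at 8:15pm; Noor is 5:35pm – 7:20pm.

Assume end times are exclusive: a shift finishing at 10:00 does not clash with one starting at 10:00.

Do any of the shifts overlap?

No

Check each pair: they overlap iff neither finishes before the other starts.
Sorted by start: Yusuf, Aoife, Noor, Kenji.
Aoife starts after Yusuf ends, so nothing later overlaps Yusuf either.
Noor starts after Aoife ends, so nothing later overlaps Aoife either.
Kenji starts exactly when Noor ends (back-to-back, no overlap).
Every pair is clear; the schedule has no overlaps.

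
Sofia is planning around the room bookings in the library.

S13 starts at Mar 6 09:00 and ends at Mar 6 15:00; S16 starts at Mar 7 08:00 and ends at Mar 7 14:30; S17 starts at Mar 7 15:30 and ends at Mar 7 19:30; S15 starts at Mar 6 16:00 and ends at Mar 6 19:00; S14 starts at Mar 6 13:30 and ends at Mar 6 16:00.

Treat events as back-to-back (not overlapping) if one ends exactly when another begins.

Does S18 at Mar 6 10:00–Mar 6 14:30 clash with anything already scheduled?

Yes — it overlaps S13, S14

S13: starts Mar 6 09:00 before S18 ends Mar 6 14:30, and ends Mar 6 15:00 after S18 starts Mar 6 10:00 → overlap.
S14: starts Mar 6 13:30 before S18 ends Mar 6 14:30, and ends Mar 6 16:00 after S18 starts Mar 6 10:00 → overlap.
S15: starts Mar 6 16:00 at or after S18 ends Mar 6 14:30 → clear.
S16: starts Mar 7 08:00 at or after S18 ends Mar 6 14:30 → clear.
S17: starts Mar 7 15:30 at or after S18 ends Mar 6 14:30 → clear.
S18 overlaps S13, S14.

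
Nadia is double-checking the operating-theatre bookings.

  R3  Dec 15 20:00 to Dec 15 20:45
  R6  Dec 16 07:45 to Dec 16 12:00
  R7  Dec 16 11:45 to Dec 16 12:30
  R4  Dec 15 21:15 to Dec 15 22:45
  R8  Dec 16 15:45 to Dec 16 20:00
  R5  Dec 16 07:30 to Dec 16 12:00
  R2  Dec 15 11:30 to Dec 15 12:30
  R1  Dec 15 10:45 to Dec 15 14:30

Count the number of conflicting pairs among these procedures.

4

Sorted by start: R1, R2, R3, R4, R5, R6, R7, R8.
R2 starts before R1 ends → R1 and R2 overlap.
R3 starts after R1 ends — done with R1.
R3 starts after R2 ends — done with R2.
R4 starts after R3 ends — done with R3.
R5 starts after R4 ends — done with R4.
R6 starts before R5 ends → R5 and R6 overlap.
R7 starts before R5 ends → R5 and R7 overlap.
R8 starts after R5 ends.
R7 starts before R6 ends → R6 and R7 overlap.
R8 starts after R6 ends.
R8 starts after R7 ends.
Overlapping pairs: R1 & R2, R5 & R6, R5 & R7, R6 & R7 — 4 in total.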